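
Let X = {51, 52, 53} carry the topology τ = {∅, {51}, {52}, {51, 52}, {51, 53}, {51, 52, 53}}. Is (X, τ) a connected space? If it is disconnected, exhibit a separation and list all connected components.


(X, τ) is disconnected; components = [{52}, {51, 53}].

Find clopen sets (U ∈ τ with X ∖ U ∈ τ):
  U = ∅, X ∖ U = {51, 52, 53} — both open, so U is clopen.
  U = {52}, X ∖ U = {51, 53} — both open, so U is clopen.
  U = {51, 53}, X ∖ U = {52} — both open, so U is clopen.
  U = {51, 52, 53}, X ∖ U = ∅ — both open, so U is clopen.
Nontrivial clopen(s) exist: e.g. {52}. So (X, τ) is disconnected.
Compute connected components by grouping points that agree on all clopens:
  component: {52}
  component: {51, 53}


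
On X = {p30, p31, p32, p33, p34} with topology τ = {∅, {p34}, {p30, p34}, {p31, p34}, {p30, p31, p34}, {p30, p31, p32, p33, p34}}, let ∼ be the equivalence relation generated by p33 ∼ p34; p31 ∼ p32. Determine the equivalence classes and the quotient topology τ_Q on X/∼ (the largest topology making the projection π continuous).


X/∼ = {[p30], [p31=p32], [p33=p34]}; |τ_Q| = 2.

Equivalence classes: [p30], [p31=p32], [p33=p34].
Quotient map π: X → X/∼ sends p30 ↦ [p30], p31 ↦ [p31=p32], p32 ↦ [p31=p32], p33 ↦ [p33=p34], p34 ↦ [p33=p34].
For each subset V ⊆ X/∼, compute π^{-1}(V) ⊆ X and check whether π^{-1}(V) ∈ τ. V is open in τ_Q iff π^{-1}(V) ∈ τ.
  V = {}: π^{-1}(V) = ∅ ∈ τ ✓.
  V = {[p30]}: π^{-1}(V) = {p30} ∉ τ ✗.
  V = {[p31=p32]}: π^{-1}(V) = {p31, p32} ∉ τ ✗.
  V = {[p30], [p31=p32]}: π^{-1}(V) = {p30, p31, p32} ∉ τ ✗.
  V = {[p33=p34]}: π^{-1}(V) = {p33, p34} ∉ τ ✗.
  V = {[p30], [p33=p34]}: π^{-1}(V) = {p30, p33, p34} ∉ τ ✗.
  V = {[p31=p32], [p33=p34]}: π^{-1}(V) = {p31, p32, p33, p34} ∉ τ ✗.
  V = {[p30], [p31=p32], [p33=p34]}: π^{-1}(V) = {p30, p31, p32, p33, p34} ∈ τ ✓.
Open sets in the quotient: τ_Q = {{}, {[p30], [p31=p32], [p33=p34]}} (2 elements).


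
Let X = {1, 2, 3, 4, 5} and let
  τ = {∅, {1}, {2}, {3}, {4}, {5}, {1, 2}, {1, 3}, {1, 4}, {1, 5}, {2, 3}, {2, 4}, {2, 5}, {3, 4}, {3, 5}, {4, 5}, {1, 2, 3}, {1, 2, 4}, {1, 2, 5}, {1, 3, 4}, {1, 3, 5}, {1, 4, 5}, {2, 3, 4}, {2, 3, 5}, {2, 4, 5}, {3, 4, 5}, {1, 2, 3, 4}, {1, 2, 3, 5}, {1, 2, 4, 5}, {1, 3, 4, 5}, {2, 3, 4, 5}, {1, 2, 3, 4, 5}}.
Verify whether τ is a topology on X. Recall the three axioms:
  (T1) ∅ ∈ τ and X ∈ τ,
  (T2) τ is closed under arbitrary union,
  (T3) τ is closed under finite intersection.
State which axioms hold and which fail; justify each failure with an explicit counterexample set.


τ IS a topology on X.

Axiom (T1): ∅ ∈ τ? Yes; X ∈ τ? Yes.
Axiom (T2/T3): check pairwise unions and intersections of members of τ.
All pairwise intersections and unions checked — each lies in τ. Therefore τ satisfies (T1), (T2), (T3): it IS a topology on X.


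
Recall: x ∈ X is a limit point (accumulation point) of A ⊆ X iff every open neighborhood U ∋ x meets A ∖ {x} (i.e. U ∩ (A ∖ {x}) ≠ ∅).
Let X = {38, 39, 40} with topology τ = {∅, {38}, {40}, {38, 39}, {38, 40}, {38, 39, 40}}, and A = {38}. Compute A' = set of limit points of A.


A' = {39}

For each x ∈ X, list the open sets U ∈ τ with x ∈ U, then check whether U ∩ (A ∖ {x}) ≠ ∅ for every such U.
  x = 38: open {38} ∋ x has {38} ∩ (A ∖ {38}) = ∅, so x is NOT a limit point.
  x = 39: opens ∋ x are {38, 39}, {38, 39, 40}; each meets A ∖ {39}, so x IS a limit point.
  x = 40: open {40} ∋ x has {40} ∩ (A ∖ {40}) = ∅, so x is NOT a limit point.
Collecting: A' = {39}.


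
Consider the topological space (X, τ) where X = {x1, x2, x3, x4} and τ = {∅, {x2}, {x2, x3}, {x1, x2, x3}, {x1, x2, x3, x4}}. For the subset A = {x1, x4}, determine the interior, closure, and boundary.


int(A) = ∅, cl(A) = {x1, x4}, ∂A = {x1, x4}.

Closed sets in (X, τ) are complements of opens:
  closed(X, τ) = {∅, {x4}, {x1, x4}, {x1, x3, x4}, {x1, x2, x3, x4}}.
int(A) = ⋃ {U ∈ τ : U ⊆ A}. Opens contained in A: ∅.
Taking the union of these: int(A) = ∅.
cl(A) = ⋂ {C closed : A ⊆ C}. Closed sets containing A: {x1, x4}, {x1, x3, x4}, {x1, x2, x3, x4}.
Intersecting these: cl(A) = {x1, x4}.
∂A = cl(A) ∖ int(A) = {x1, x4} ∖ ∅ = {x1, x4}.


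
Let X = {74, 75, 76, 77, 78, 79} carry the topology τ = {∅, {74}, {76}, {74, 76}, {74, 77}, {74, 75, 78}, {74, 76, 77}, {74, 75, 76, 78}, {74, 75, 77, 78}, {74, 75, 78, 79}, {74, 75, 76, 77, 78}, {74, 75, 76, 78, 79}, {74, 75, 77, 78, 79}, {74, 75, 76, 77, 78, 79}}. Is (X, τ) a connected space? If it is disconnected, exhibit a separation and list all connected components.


(X, τ) is disconnected; components = [{76}, {74, 75, 77, 78, 79}].

Find clopen sets (U ∈ τ with X ∖ U ∈ τ):
  U = ∅, X ∖ U = {74, 75, 76, 77, 78, 79} — both open, so U is clopen.
  U = {76}, X ∖ U = {74, 75, 77, 78, 79} — both open, so U is clopen.
  U = {74, 75, 77, 78, 79}, X ∖ U = {76} — both open, so U is clopen.
  U = {74, 75, 76, 77, 78, 79}, X ∖ U = ∅ — both open, so U is clopen.
Nontrivial clopen(s) exist: e.g. {76}. So (X, τ) is disconnected.
Compute connected components by grouping points that agree on all clopens:
  component: {76}
  component: {74, 75, 77, 78, 79}


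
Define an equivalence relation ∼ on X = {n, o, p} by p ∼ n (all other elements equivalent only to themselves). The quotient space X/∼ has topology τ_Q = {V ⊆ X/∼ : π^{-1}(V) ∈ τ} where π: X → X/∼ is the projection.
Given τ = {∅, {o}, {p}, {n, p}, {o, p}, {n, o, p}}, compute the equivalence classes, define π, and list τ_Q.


X/∼ = {[n=p], [o]}; |τ_Q| = 4.

Equivalence classes: [n=p], [o].
Quotient map π: X → X/∼ sends n ↦ [n=p], o ↦ [o], p ↦ [n=p].
For each subset V ⊆ X/∼, compute π^{-1}(V) ⊆ X and check whether π^{-1}(V) ∈ τ. V is open in τ_Q iff π^{-1}(V) ∈ τ.
  V = {}: π^{-1}(V) = ∅ ∈ τ ✓.
  V = {[n=p]}: π^{-1}(V) = {n, p} ∈ τ ✓.
  V = {[o]}: π^{-1}(V) = {o} ∈ τ ✓.
  V = {[n=p], [o]}: π^{-1}(V) = {n, o, p} ∈ τ ✓.
Open sets in the quotient: τ_Q = {{}, {[n=p]}, {[o]}, {[n=p], [o]}} (4 elements).


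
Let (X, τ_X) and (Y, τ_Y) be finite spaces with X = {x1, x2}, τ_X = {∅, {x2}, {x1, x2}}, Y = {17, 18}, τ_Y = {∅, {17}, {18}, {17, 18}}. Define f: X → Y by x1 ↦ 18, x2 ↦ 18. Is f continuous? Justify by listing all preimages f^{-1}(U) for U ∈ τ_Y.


f IS continuous.

Compute f^{-1}(U) for each U ∈ τ_Y:
  U = ∅: f^{-1}(U) = ∅ ∈ τ_X ✓.
  U = {17}: f^{-1}(U) = ∅ ∈ τ_X ✓.
  U = {18}: f^{-1}(U) = {x1, x2} ∈ τ_X ✓.
  U = {17, 18}: f^{-1}(U) = {x1, x2} ∈ τ_X ✓.
Every preimage lies in τ_X, so f IS continuous.


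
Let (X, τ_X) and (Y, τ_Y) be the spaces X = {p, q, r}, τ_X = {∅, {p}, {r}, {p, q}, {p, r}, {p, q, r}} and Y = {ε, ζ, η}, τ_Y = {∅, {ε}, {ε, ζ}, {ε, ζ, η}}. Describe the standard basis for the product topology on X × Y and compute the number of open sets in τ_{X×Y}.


Basis B = {∅ × ∅, {p} × {ε}, {r} × {ε}, {p} × {ε, ζ}, {p, q} × {ε}, {p, r} × {ε}, {r} × {ε, ζ}, {p} × {ε, ζ, η}, {p, q, r} × {ε}, {r} × {ε, ζ, η}, {p, q} × {ε, ζ}, {p, r} × {ε, ζ}, {p, q} × {ε, ζ, η}, {p, r} × {ε, ζ, η}, {p, q, r} × {ε, ζ}, {p, q, r} × {ε, ζ, η}}; |τ_{X×Y}| = 40.

Enumerate products U × V with U ∈ τ_X, V ∈ τ_Y (deduplicated):
  ∅ × ∅ = {} (∅)
  {p} × {ε} = {(p,ε)}
  {r} × {ε} = {(r,ε)}
  {p} × {ε, ζ} = {(p,ε), (p,ζ)}
  {p, q} × {ε} = {(p,ε), (q,ε)}
  {p, r} × {ε} = {(p,ε), (r,ε)}
  {r} × {ε, ζ} = {(r,ε), (r,ζ)}
  {p} × {ε, ζ, η} = {(p,ε), (p,ζ), (p,η)}
  {p, q, r} × {ε} = {(p,ε), (q,ε), (r,ε)}
  {r} × {ε, ζ, η} = {(r,ε), (r,ζ), (r,η)}
  {p, q} × {ε, ζ} = {(p,ε), (p,ζ), (q,ε), (q,ζ)}
  {p, r} × {ε, ζ} = {(p,ε), (p,ζ), (r,ε), (r,ζ)}
  {p, q} × {ε, ζ, η} = {(p,ε), (p,ζ), (p,η), (q,ε), (q,ζ), (q,η)}
  {p, r} × {ε, ζ, η} = {(p,ε), (p,ζ), (p,η), (r,ε), (r,ζ), (r,η)}
  {p, q, r} × {ε, ζ} = {(p,ε), (p,ζ), (q,ε), (q,ζ), (r,ε), (r,ζ)}
  {p, q, r} × {ε, ζ, η} = {(p,ε), (p,ζ), (p,η), (q,ε), (q,ζ), (q,η), (r,ε), (r,ζ), (r,η)}
These 16 distinct sets form the basis B.
Close under arbitrary unions to get τ_{X×Y}; counting gives |τ_{X×Y}| = 40.


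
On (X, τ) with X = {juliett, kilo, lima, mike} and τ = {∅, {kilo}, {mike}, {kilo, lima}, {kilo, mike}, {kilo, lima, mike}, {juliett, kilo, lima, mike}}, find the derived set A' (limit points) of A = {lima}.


A' = {juliett}

For each x ∈ X, list the open sets U ∈ τ with x ∈ U, then check whether U ∩ (A ∖ {x}) ≠ ∅ for every such U.
  x = juliett: opens ∋ x are {juliett, kilo, lima, mike}; each meets A ∖ {juliett}, so x IS a limit point.
  x = kilo: open {kilo} ∋ x has {kilo} ∩ (A ∖ {kilo}) = ∅, so x is NOT a limit point.
  x = lima: open {kilo, lima} ∋ x has {kilo, lima} ∩ (A ∖ {lima}) = ∅, so x is NOT a limit point.
  x = mike: open {mike} ∋ x has {mike} ∩ (A ∖ {mike}) = ∅, so x is NOT a limit point.
Collecting: A' = {juliett}.


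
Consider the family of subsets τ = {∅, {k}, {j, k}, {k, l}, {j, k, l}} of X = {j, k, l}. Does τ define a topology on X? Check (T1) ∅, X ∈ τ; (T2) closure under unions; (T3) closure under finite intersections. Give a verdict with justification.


τ IS a topology on X.

Axiom (T1): ∅ ∈ τ? Yes; X ∈ τ? Yes.
Axiom (T2/T3): check pairwise unions and intersections of members of τ.
All pairwise intersections and unions checked — each lies in τ. Therefore τ satisfies (T1), (T2), (T3): it IS a topology on X.


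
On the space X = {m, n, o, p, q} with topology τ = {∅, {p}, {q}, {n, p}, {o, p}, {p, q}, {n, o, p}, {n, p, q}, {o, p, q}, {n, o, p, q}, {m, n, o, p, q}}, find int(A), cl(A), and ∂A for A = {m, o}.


int(A) = ∅, cl(A) = {m, o}, ∂A = {m, o}.

Closed sets in (X, τ) are complements of opens:
  closed(X, τ) = {∅, {m}, {m, n}, {m, o}, {m, q}, {m, n, o}, {m, n, q}, {m, o, q}, {m, n, o, p}, {m, n, o, q}, {m, n, o, p, q}}.
int(A) = ⋃ {U ∈ τ : U ⊆ A}. Opens contained in A: ∅.
Taking the union of these: int(A) = ∅.
cl(A) = ⋂ {C closed : A ⊆ C}. Closed sets containing A: {m, o}, {m, n, o}, {m, o, q}, {m, n, o, p}, {m, n, o, q}, {m, n, o, p, q}.
Intersecting these: cl(A) = {m, o}.
∂A = cl(A) ∖ int(A) = {m, o} ∖ ∅ = {m, o}.


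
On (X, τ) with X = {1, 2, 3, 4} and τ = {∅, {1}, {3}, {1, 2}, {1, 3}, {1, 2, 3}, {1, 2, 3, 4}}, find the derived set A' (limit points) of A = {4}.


A' = ∅

For each x ∈ X, list the open sets U ∈ τ with x ∈ U, then check whether U ∩ (A ∖ {x}) ≠ ∅ for every such U.
  x = 1: open {1} ∋ x has {1} ∩ (A ∖ {1}) = ∅, so x is NOT a limit point.
  x = 2: open {1, 2} ∋ x has {1, 2} ∩ (A ∖ {2}) = ∅, so x is NOT a limit point.
  x = 3: open {3} ∋ x has {3} ∩ (A ∖ {3}) = ∅, so x is NOT a limit point.
  x = 4: open {1, 2, 3, 4} ∋ x has {1, 2, 3, 4} ∩ (A ∖ {4}) = ∅, so x is NOT a limit point.
Collecting: A' = ∅.


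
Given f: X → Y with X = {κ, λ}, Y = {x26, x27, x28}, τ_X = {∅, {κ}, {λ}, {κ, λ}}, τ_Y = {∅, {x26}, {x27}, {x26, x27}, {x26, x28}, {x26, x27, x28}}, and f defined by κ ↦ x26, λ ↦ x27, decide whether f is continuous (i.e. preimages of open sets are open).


f IS continuous.

Compute f^{-1}(U) for each U ∈ τ_Y:
  U = ∅: f^{-1}(U) = ∅ ∈ τ_X ✓.
  U = {x26}: f^{-1}(U) = {κ} ∈ τ_X ✓.
  U = {x27}: f^{-1}(U) = {λ} ∈ τ_X ✓.
  U = {x26, x27}: f^{-1}(U) = {κ, λ} ∈ τ_X ✓.
  U = {x26, x28}: f^{-1}(U) = {κ} ∈ τ_X ✓.
  U = {x26, x27, x28}: f^{-1}(U) = {κ, λ} ∈ τ_X ✓.
Every preimage lies in τ_X, so f IS continuous.


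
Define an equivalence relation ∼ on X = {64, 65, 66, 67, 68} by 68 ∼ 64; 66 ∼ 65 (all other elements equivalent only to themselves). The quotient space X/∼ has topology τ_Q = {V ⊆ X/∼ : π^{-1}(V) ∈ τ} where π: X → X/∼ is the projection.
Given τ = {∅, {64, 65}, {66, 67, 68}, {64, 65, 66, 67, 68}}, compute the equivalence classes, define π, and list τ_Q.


X/∼ = {[64=68], [65=66], [67]}; |τ_Q| = 2.

Equivalence classes: [64=68], [65=66], [67].
Quotient map π: X → X/∼ sends 64 ↦ [64=68], 65 ↦ [65=66], 66 ↦ [65=66], 67 ↦ [67], 68 ↦ [64=68].
For each subset V ⊆ X/∼, compute π^{-1}(V) ⊆ X and check whether π^{-1}(V) ∈ τ. V is open in τ_Q iff π^{-1}(V) ∈ τ.
  V = {}: π^{-1}(V) = ∅ ∈ τ ✓.
  V = {[64=68]}: π^{-1}(V) = {64, 68} ∉ τ ✗.
  V = {[65=66]}: π^{-1}(V) = {65, 66} ∉ τ ✗.
  V = {[64=68], [65=66]}: π^{-1}(V) = {64, 65, 66, 68} ∉ τ ✗.
  V = {[67]}: π^{-1}(V) = {67} ∉ τ ✗.
  V = {[64=68], [67]}: π^{-1}(V) = {64, 67, 68} ∉ τ ✗.
  V = {[65=66], [67]}: π^{-1}(V) = {65, 66, 67} ∉ τ ✗.
  V = {[64=68], [65=66], [67]}: π^{-1}(V) = {64, 65, 66, 67, 68} ∈ τ ✓.
Open sets in the quotient: τ_Q = {{}, {[64=68], [65=66], [67]}} (2 elements).


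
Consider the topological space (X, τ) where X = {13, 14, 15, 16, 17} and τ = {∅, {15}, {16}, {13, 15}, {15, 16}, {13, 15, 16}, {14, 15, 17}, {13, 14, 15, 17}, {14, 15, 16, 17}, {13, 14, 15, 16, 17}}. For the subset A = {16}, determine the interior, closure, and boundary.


int(A) = {16}, cl(A) = {16}, ∂A = ∅.

Closed sets in (X, τ) are complements of opens:
  closed(X, τ) = {∅, {13}, {16}, {13, 16}, {14, 17}, {13, 14, 17}, {14, 16, 17}, {13, 14, 15, 17}, {13, 14, 16, 17}, {13, 14, 15, 16, 17}}.
int(A) = ⋃ {U ∈ τ : U ⊆ A}. Opens contained in A: ∅, {16}.
Taking the union of these: int(A) = {16}.
cl(A) = ⋂ {C closed : A ⊆ C}. Closed sets containing A: {16}, {13, 16}, {14, 16, 17}, {13, 14, 16, 17}, {13, 14, 15, 16, 17}.
Intersecting these: cl(A) = {16}.
∂A = cl(A) ∖ int(A) = {16} ∖ {16} = ∅.


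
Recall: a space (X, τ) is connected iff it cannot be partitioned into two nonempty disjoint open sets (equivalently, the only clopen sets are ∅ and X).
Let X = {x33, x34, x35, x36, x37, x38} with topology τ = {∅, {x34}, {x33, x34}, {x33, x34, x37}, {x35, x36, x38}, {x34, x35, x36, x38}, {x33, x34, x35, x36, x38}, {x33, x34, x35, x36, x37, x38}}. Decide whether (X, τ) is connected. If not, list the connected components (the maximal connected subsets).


(X, τ) is disconnected; components = [{x33, x34, x37}, {x35, x36, x38}].

Find clopen sets (U ∈ τ with X ∖ U ∈ τ):
  U = ∅, X ∖ U = {x33, x34, x35, x36, x37, x38} — both open, so U is clopen.
  U = {x33, x34, x37}, X ∖ U = {x35, x36, x38} — both open, so U is clopen.
  U = {x35, x36, x38}, X ∖ U = {x33, x34, x37} — both open, so U is clopen.
  U = {x33, x34, x35, x36, x37, x38}, X ∖ U = ∅ — both open, so U is clopen.
Nontrivial clopen(s) exist: e.g. {x35, x36, x38}. So (X, τ) is disconnected.
Compute connected components by grouping points that agree on all clopens:
  component: {x33, x34, x37}
  component: {x35, x36, x38}


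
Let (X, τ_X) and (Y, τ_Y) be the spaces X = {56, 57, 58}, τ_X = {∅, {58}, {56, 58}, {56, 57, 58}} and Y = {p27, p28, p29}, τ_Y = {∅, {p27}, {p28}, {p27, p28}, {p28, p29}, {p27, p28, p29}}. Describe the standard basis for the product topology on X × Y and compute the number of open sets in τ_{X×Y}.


Basis B = {∅ × ∅, {58} × {p27}, {58} × {p28}, {56, 58} × {p27}, {56, 58} × {p28}, {58} × {p27, p28}, {58} × {p28, p29}, {56, 57, 58} × {p27}, {56, 57, 58} × {p28}, {58} × {p27, p28, p29}, {56, 58} × {p27, p28}, {56, 58} × {p28, p29}, {56, 58} × {p27, p28, p29}, {56, 57, 58} × {p27, p28}, {56, 57, 58} × {p28, p29}, {56, 57, 58} × {p27, p28, p29}}; |τ_{X×Y}| = 40.

Enumerate products U × V with U ∈ τ_X, V ∈ τ_Y (deduplicated):
  ∅ × ∅ = {} (∅)
  {58} × {p27} = {(58,p27)}
  {58} × {p28} = {(58,p28)}
  {56, 58} × {p27} = {(56,p27), (58,p27)}
  {56, 58} × {p28} = {(56,p28), (58,p28)}
  {58} × {p27, p28} = {(58,p27), (58,p28)}
  {58} × {p28, p29} = {(58,p28), (58,p29)}
  {56, 57, 58} × {p27} = {(56,p27), (57,p27), (58,p27)}
  {56, 57, 58} × {p28} = {(56,p28), (57,p28), (58,p28)}
  {58} × {p27, p28, p29} = {(58,p27), (58,p28), (58,p29)}
  {56, 58} × {p27, p28} = {(56,p27), (56,p28), (58,p27), (58,p28)}
  {56, 58} × {p28, p29} = {(56,p28), (56,p29), (58,p28), (58,p29)}
  {56, 58} × {p27, p28, p29} = {(56,p27), (56,p28), (56,p29), (58,p27), (58,p28), (58,p29)}
  {56, 57, 58} × {p27, p28} = {(56,p27), (56,p28), (57,p27), (57,p28), (58,p27), (58,p28)}
  {56, 57, 58} × {p28, p29} = {(56,p28), (56,p29), (57,p28), (57,p29), (58,p28), (58,p29)}
  {56, 57, 58} × {p27, p28, p29} = {(56,p27), (56,p28), (56,p29), (57,p27), (57,p28), (57,p29), (58,p27), (58,p28), (58,p29)}
These 16 distinct sets form the basis B.
Close under arbitrary unions to get τ_{X×Y}; counting gives |τ_{X×Y}| = 40.


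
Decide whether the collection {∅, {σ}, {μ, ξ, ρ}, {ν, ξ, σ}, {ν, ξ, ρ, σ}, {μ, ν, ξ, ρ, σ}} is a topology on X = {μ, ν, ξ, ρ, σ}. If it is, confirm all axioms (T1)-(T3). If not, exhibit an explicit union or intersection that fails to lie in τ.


τ is NOT a topology on X.

Axiom (T1): ∅ ∈ τ? Yes; X ∈ τ? Yes.
Axiom (T2/T3): check pairwise unions and intersections of members of τ.
Counterexample for (T2): {σ} ∪ {μ, ξ, ρ} = {μ, ξ, ρ, σ} ∉ τ. Therefore τ is NOT a topology.


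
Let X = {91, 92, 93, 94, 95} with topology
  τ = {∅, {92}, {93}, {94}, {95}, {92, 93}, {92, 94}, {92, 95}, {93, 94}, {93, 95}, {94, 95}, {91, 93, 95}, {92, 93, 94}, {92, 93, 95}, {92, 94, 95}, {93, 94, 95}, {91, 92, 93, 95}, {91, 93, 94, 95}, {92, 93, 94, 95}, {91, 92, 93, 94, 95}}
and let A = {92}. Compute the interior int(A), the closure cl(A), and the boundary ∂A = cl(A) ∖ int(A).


int(A) = {92}, cl(A) = {92}, ∂A = ∅.

Closed sets in (X, τ) are complements of opens:
  closed(X, τ) = {∅, {91}, {92}, {94}, {91, 92}, {91, 93}, {91, 94}, {91, 95}, {92, 94}, {91, 92, 93}, {91, 92, 94}, {91, 92, 95}, {91, 93, 94}, {91, 93, 95}, {91, 94, 95}, {91, 92, 93, 94}, {91, 92, 93, 95}, {91, 92, 94, 95}, {91, 93, 94, 95}, {91, 92, 93, 94, 95}}.
int(A) = ⋃ {U ∈ τ : U ⊆ A}. Opens contained in A: ∅, {92}.
Taking the union of these: int(A) = {92}.
cl(A) = ⋂ {C closed : A ⊆ C}. Closed sets containing A: {92}, {91, 92}, {92, 94}, {91, 92, 93}, {91, 92, 94}, {91, 92, 95}, {91, 92, 93, 94}, {91, 92, 93, 95}, {91, 92, 94, 95}, {91, 92, 93, 94, 95}.
Intersecting these: cl(A) = {92}.
∂A = cl(A) ∖ int(A) = {92} ∖ {92} = ∅.


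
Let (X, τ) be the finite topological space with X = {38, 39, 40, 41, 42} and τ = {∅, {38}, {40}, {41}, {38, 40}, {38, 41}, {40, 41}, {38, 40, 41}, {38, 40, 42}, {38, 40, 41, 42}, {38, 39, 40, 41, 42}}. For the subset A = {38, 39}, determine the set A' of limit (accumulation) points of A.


A' = {39, 42}

For each x ∈ X, list the open sets U ∈ τ with x ∈ U, then check whether U ∩ (A ∖ {x}) ≠ ∅ for every such U.
  x = 38: open {38} ∋ x has {38} ∩ (A ∖ {38}) = ∅, so x is NOT a limit point.
  x = 39: opens ∋ x are {38, 39, 40, 41, 42}; each meets A ∖ {39}, so x IS a limit point.
  x = 40: open {40} ∋ x has {40} ∩ (A ∖ {40}) = ∅, so x is NOT a limit point.
  x = 41: open {41} ∋ x has {41} ∩ (A ∖ {41}) = ∅, so x is NOT a limit point.
  x = 42: opens ∋ x are {38, 40, 42}, {38, 40, 41, 42}, {38, 39, 40, 41, 42}; each meets A ∖ {42}, so x IS a limit point.
Collecting: A' = {39, 42}.


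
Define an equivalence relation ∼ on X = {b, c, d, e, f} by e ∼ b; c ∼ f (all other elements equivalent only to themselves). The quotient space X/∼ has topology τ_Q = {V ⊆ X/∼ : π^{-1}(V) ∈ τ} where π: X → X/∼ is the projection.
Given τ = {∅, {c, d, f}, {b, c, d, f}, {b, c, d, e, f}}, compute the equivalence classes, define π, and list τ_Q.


X/∼ = {[b=e], [c=f], [d]}; |τ_Q| = 3.

Equivalence classes: [b=e], [c=f], [d].
Quotient map π: X → X/∼ sends b ↦ [b=e], c ↦ [c=f], d ↦ [d], e ↦ [b=e], f ↦ [c=f].
For each subset V ⊆ X/∼, compute π^{-1}(V) ⊆ X and check whether π^{-1}(V) ∈ τ. V is open in τ_Q iff π^{-1}(V) ∈ τ.
  V = {}: π^{-1}(V) = ∅ ∈ τ ✓.
  V = {[b=e]}: π^{-1}(V) = {b, e} ∉ τ ✗.
  V = {[c=f]}: π^{-1}(V) = {c, f} ∉ τ ✗.
  V = {[b=e], [c=f]}: π^{-1}(V) = {b, c, e, f} ∉ τ ✗.
  V = {[d]}: π^{-1}(V) = {d} ∉ τ ✗.
  V = {[b=e], [d]}: π^{-1}(V) = {b, d, e} ∉ τ ✗.
  V = {[c=f], [d]}: π^{-1}(V) = {c, d, f} ∈ τ ✓.
  V = {[b=e], [c=f], [d]}: π^{-1}(V) = {b, c, d, e, f} ∈ τ ✓.
Open sets in the quotient: τ_Q = {{}, {[c=f], [d]}, {[b=e], [c=f], [d]}} (3 elements).


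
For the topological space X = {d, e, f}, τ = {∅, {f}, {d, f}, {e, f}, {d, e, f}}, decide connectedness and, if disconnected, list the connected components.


(X, τ) is connected.

Find clopen sets (U ∈ τ with X ∖ U ∈ τ):
  U = ∅, X ∖ U = {d, e, f} — both open, so U is clopen.
  U = {d, e, f}, X ∖ U = ∅ — both open, so U is clopen.
Only trivial clopens (∅ and X) exist, so (X, τ) is connected.
Compute connected components by grouping points that agree on all clopens:
  component: {d, e, f}


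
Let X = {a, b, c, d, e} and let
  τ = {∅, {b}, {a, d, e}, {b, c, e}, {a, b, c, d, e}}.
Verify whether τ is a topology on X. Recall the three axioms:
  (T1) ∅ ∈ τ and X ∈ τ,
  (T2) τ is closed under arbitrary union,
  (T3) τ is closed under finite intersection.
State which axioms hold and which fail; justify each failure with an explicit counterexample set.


τ is NOT a topology on X.

Axiom (T1): ∅ ∈ τ? Yes; X ∈ τ? Yes.
Axiom (T2/T3): check pairwise unions and intersections of members of τ.
Counterexample for (T2): {b} ∪ {a, d, e} = {a, b, d, e} ∉ τ. Therefore τ is NOT a topology.


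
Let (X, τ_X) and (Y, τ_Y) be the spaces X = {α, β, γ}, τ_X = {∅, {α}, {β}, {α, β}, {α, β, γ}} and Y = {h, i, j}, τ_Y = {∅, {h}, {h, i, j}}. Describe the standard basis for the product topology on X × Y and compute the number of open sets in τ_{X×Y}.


Basis B = {∅ × ∅, {α} × {h}, {β} × {h}, {α, β} × {h}, {α} × {h, i, j}, {α, β, γ} × {h}, {β} × {h, i, j}, {α, β} × {h, i, j}, {α, β, γ} × {h, i, j}}; |τ_{X×Y}| = 14.

Enumerate products U × V with U ∈ τ_X, V ∈ τ_Y (deduplicated):
  ∅ × ∅ = {} (∅)
  {α} × {h} = {(α,h)}
  {β} × {h} = {(β,h)}
  {α, β} × {h} = {(α,h), (β,h)}
  {α} × {h, i, j} = {(α,h), (α,i), (α,j)}
  {α, β, γ} × {h} = {(α,h), (β,h), (γ,h)}
  {β} × {h, i, j} = {(β,h), (β,i), (β,j)}
  {α, β} × {h, i, j} = {(α,h), (α,i), (α,j), (β,h), (β,i), (β,j)}
  {α, β, γ} × {h, i, j} = {(α,h), (α,i), (α,j), (β,h), (β,i), (β,j), (γ,h), (γ,i), (γ,j)}
These 9 distinct sets form the basis B.
Close under arbitrary unions to get τ_{X×Y}; counting gives |τ_{X×Y}| = 14.


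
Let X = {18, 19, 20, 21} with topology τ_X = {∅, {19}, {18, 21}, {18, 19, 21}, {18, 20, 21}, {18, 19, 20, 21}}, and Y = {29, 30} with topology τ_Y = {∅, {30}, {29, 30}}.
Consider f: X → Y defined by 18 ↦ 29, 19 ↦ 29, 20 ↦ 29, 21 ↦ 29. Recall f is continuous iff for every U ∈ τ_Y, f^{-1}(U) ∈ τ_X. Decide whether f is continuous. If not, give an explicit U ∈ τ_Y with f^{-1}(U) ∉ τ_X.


f IS continuous.

Compute f^{-1}(U) for each U ∈ τ_Y:
  U = ∅: f^{-1}(U) = ∅ ∈ τ_X ✓.
  U = {30}: f^{-1}(U) = ∅ ∈ τ_X ✓.
  U = {29, 30}: f^{-1}(U) = {18, 19, 20, 21} ∈ τ_X ✓.
Every preimage lies in τ_X, so f IS continuous.


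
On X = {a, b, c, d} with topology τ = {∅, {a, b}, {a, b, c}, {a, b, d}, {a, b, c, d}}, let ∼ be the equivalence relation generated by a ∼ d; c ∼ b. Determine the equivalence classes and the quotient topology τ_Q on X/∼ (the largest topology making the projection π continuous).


X/∼ = {[a=d], [b=c]}; |τ_Q| = 2.

Equivalence classes: [a=d], [b=c].
Quotient map π: X → X/∼ sends a ↦ [a=d], b ↦ [b=c], c ↦ [b=c], d ↦ [a=d].
For each subset V ⊆ X/∼, compute π^{-1}(V) ⊆ X and check whether π^{-1}(V) ∈ τ. V is open in τ_Q iff π^{-1}(V) ∈ τ.
  V = {}: π^{-1}(V) = ∅ ∈ τ ✓.
  V = {[a=d]}: π^{-1}(V) = {a, d} ∉ τ ✗.
  V = {[b=c]}: π^{-1}(V) = {b, c} ∉ τ ✗.
  V = {[a=d], [b=c]}: π^{-1}(V) = {a, b, c, d} ∈ τ ✓.
Open sets in the quotient: τ_Q = {{}, {[a=d], [b=c]}} (2 elements).


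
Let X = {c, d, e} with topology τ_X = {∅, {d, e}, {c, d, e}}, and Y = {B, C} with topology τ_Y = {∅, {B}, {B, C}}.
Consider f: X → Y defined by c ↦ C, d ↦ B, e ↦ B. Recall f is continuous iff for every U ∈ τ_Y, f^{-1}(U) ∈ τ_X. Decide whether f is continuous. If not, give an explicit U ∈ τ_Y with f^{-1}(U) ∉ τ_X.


f IS continuous.

Compute f^{-1}(U) for each U ∈ τ_Y:
  U = ∅: f^{-1}(U) = ∅ ∈ τ_X ✓.
  U = {B}: f^{-1}(U) = {d, e} ∈ τ_X ✓.
  U = {B, C}: f^{-1}(U) = {c, d, e} ∈ τ_X ✓.
Every preimage lies in τ_X, so f IS continuous.


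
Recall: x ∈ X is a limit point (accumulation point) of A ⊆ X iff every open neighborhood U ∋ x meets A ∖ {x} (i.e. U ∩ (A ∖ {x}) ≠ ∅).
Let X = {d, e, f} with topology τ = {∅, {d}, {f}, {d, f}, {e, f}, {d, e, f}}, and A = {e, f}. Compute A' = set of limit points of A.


A' = {e}

For each x ∈ X, list the open sets U ∈ τ with x ∈ U, then check whether U ∩ (A ∖ {x}) ≠ ∅ for every such U.
  x = d: open {d} ∋ x has {d} ∩ (A ∖ {d}) = ∅, so x is NOT a limit point.
  x = e: opens ∋ x are {e, f}, {d, e, f}; each meets A ∖ {e}, so x IS a limit point.
  x = f: open {f} ∋ x has {f} ∩ (A ∖ {f}) = ∅, so x is NOT a limit point.
Collecting: A' = {e}.


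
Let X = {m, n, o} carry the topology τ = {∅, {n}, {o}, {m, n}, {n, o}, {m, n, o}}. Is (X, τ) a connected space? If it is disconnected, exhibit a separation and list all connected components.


(X, τ) is disconnected; components = [{o}, {m, n}].

Find clopen sets (U ∈ τ with X ∖ U ∈ τ):
  U = ∅, X ∖ U = {m, n, o} — both open, so U is clopen.
  U = {o}, X ∖ U = {m, n} — both open, so U is clopen.
  U = {m, n}, X ∖ U = {o} — both open, so U is clopen.
  U = {m, n, o}, X ∖ U = ∅ — both open, so U is clopen.
Nontrivial clopen(s) exist: e.g. {m, n}. So (X, τ) is disconnected.
Compute connected components by grouping points that agree on all clopens:
  component: {o}
  component: {m, n}


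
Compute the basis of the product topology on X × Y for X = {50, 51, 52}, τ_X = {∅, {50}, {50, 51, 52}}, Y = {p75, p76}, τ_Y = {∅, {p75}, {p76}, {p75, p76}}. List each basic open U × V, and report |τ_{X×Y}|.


Basis B = {∅ × ∅, {50} × {p75}, {50} × {p76}, {50} × {p75, p76}, {50, 51, 52} × {p75}, {50, 51, 52} × {p76}, {50, 51, 52} × {p75, p76}}; |τ_{X×Y}| = 9.

Enumerate products U × V with U ∈ τ_X, V ∈ τ_Y (deduplicated):
  ∅ × ∅ = {} (∅)
  {50} × {p75} = {(50,p75)}
  {50} × {p76} = {(50,p76)}
  {50} × {p75, p76} = {(50,p75), (50,p76)}
  {50, 51, 52} × {p75} = {(50,p75), (51,p75), (52,p75)}
  {50, 51, 52} × {p76} = {(50,p76), (51,p76), (52,p76)}
  {50, 51, 52} × {p75, p76} = {(50,p75), (50,p76), (51,p75), (51,p76), (52,p75), (52,p76)}
These 7 distinct sets form the basis B.
Close under arbitrary unions to get τ_{X×Y}; counting gives |τ_{X×Y}| = 9.


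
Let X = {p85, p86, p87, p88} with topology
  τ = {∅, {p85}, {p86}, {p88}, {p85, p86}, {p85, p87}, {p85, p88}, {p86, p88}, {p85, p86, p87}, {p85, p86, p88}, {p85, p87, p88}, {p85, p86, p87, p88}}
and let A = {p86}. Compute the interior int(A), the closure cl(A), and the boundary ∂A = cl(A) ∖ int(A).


int(A) = {p86}, cl(A) = {p86}, ∂A = ∅.

Closed sets in (X, τ) are complements of opens:
  closed(X, τ) = {∅, {p86}, {p87}, {p88}, {p85, p87}, {p86, p87}, {p86, p88}, {p87, p88}, {p85, p86, p87}, {p85, p87, p88}, {p86, p87, p88}, {p85, p86, p87, p88}}.
int(A) = ⋃ {U ∈ τ : U ⊆ A}. Opens contained in A: ∅, {p86}.
Taking the union of these: int(A) = {p86}.
cl(A) = ⋂ {C closed : A ⊆ C}. Closed sets containing A: {p86}, {p86, p87}, {p86, p88}, {p85, p86, p87}, {p86, p87, p88}, {p85, p86, p87, p88}.
Intersecting these: cl(A) = {p86}.
∂A = cl(A) ∖ int(A) = {p86} ∖ {p86} = ∅.


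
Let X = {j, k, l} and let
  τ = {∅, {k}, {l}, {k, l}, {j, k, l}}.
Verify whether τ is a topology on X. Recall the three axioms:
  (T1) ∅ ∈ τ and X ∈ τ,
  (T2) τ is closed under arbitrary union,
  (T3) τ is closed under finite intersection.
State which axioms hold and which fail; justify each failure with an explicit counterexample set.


τ IS a topology on X.

Axiom (T1): ∅ ∈ τ? Yes; X ∈ τ? Yes.
Axiom (T2/T3): check pairwise unions and intersections of members of τ.
All pairwise intersections and unions checked — each lies in τ. Therefore τ satisfies (T1), (T2), (T3): it IS a topology on X.


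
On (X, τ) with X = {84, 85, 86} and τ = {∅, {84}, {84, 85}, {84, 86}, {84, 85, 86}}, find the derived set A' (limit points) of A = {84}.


A' = {85, 86}

For each x ∈ X, list the open sets U ∈ τ with x ∈ U, then check whether U ∩ (A ∖ {x}) ≠ ∅ for every such U.
  x = 84: open {84} ∋ x has {84} ∩ (A ∖ {84}) = ∅, so x is NOT a limit point.
  x = 85: opens ∋ x are {84, 85}, {84, 85, 86}; each meets A ∖ {85}, so x IS a limit point.
  x = 86: opens ∋ x are {84, 86}, {84, 85, 86}; each meets A ∖ {86}, so x IS a limit point.
Collecting: A' = {85, 86}.


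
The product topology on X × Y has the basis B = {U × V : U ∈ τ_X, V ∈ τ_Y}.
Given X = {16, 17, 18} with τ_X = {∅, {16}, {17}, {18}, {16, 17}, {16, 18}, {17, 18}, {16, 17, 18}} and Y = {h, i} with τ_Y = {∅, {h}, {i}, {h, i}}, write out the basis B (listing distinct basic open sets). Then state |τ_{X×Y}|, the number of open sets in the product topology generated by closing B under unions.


Basis B = {∅ × ∅, {16} × {h}, {16} × {i}, {17} × {h}, {17} × {i}, {18} × {h}, {18} × {i}, {16} × {h, i}, {16, 17} × {h}, {16, 18} × {h}, {16, 17} × {i}, {16, 18} × {i}, {17} × {h, i}, {17, 18} × {h}, {17, 18} × {i}, {18} × {h, i}, {16, 17, 18} × {h}, {16, 17, 18} × {i}, {16, 17} × {h, i}, {16, 18} × {h, i}, {17, 18} × {h, i}, {16, 17, 18} × {h, i}}; |τ_{X×Y}| = 64.

Enumerate products U × V with U ∈ τ_X, V ∈ τ_Y (deduplicated):
  ∅ × ∅ = {} (∅)
  {16} × {h} = {(16,h)}
  {16} × {i} = {(16,i)}
  {17} × {h} = {(17,h)}
  {17} × {i} = {(17,i)}
  {18} × {h} = {(18,h)}
  {18} × {i} = {(18,i)}
  {16} × {h, i} = {(16,h), (16,i)}
  {16, 17} × {h} = {(16,h), (17,h)}
  {16, 18} × {h} = {(16,h), (18,h)}
  {16, 17} × {i} = {(16,i), (17,i)}
  {16, 18} × {i} = {(16,i), (18,i)}
  {17} × {h, i} = {(17,h), (17,i)}
  {17, 18} × {h} = {(17,h), (18,h)}
  {17, 18} × {i} = {(17,i), (18,i)}
  {18} × {h, i} = {(18,h), (18,i)}
  {16, 17, 18} × {h} = {(16,h), (17,h), (18,h)}
  {16, 17, 18} × {i} = {(16,i), (17,i), (18,i)}
  {16, 17} × {h, i} = {(16,h), (16,i), (17,h), (17,i)}
  {16, 18} × {h, i} = {(16,h), (16,i), (18,h), (18,i)}
  {17, 18} × {h, i} = {(17,h), (17,i), (18,h), (18,i)}
  {16, 17, 18} × {h, i} = {(16,h), (16,i), (17,h), (17,i), (18,h), (18,i)}
These 22 distinct sets form the basis B.
Close under arbitrary unions to get τ_{X×Y}; counting gives |τ_{X×Y}| = 64.


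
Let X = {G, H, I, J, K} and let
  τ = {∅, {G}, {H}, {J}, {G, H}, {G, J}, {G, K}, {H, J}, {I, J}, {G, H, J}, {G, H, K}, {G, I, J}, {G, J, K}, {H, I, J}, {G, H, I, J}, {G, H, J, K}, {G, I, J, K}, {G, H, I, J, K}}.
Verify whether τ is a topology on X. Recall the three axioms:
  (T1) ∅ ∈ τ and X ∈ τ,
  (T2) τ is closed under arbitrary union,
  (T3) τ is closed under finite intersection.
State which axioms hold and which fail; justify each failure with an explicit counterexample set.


τ IS a topology on X.

Axiom (T1): ∅ ∈ τ? Yes; X ∈ τ? Yes.
Axiom (T2/T3): check pairwise unions and intersections of members of τ.
All pairwise intersections and unions checked — each lies in τ. Therefore τ satisfies (T1), (T2), (T3): it IS a topology on X.


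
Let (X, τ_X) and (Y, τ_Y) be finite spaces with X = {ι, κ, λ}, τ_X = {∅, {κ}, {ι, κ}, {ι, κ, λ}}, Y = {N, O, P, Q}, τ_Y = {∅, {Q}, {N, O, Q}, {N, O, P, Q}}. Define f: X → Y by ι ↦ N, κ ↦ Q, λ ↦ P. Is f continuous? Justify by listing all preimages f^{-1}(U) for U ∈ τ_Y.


f IS continuous.

Compute f^{-1}(U) for each U ∈ τ_Y:
  U = ∅: f^{-1}(U) = ∅ ∈ τ_X ✓.
  U = {Q}: f^{-1}(U) = {κ} ∈ τ_X ✓.
  U = {N, O, Q}: f^{-1}(U) = {ι, κ} ∈ τ_X ✓.
  U = {N, O, P, Q}: f^{-1}(U) = {ι, κ, λ} ∈ τ_X ✓.
Every preimage lies in τ_X, so f IS continuous.


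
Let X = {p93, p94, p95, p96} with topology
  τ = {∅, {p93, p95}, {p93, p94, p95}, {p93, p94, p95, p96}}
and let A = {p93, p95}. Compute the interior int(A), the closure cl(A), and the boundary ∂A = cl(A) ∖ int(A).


int(A) = {p93, p95}, cl(A) = {p93, p94, p95, p96}, ∂A = {p94, p96}.

Closed sets in (X, τ) are complements of opens:
  closed(X, τ) = {∅, {p96}, {p94, p96}, {p93, p94, p95, p96}}.
int(A) = ⋃ {U ∈ τ : U ⊆ A}. Opens contained in A: ∅, {p93, p95}.
Taking the union of these: int(A) = {p93, p95}.
cl(A) = ⋂ {C closed : A ⊆ C}. Closed sets containing A: {p93, p94, p95, p96}.
Intersecting these: cl(A) = {p93, p94, p95, p96}.
∂A = cl(A) ∖ int(A) = {p93, p94, p95, p96} ∖ {p93, p95} = {p94, p96}.


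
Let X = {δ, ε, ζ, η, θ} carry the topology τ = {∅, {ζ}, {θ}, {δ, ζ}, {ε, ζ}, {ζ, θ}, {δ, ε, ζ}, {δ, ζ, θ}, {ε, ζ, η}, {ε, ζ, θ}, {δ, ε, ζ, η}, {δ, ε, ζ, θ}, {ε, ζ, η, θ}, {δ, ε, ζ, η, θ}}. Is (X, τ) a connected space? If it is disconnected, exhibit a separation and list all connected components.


(X, τ) is disconnected; components = [{θ}, {δ, ε, ζ, η}].

Find clopen sets (U ∈ τ with X ∖ U ∈ τ):
  U = ∅, X ∖ U = {δ, ε, ζ, η, θ} — both open, so U is clopen.
  U = {θ}, X ∖ U = {δ, ε, ζ, η} — both open, so U is clopen.
  U = {δ, ε, ζ, η}, X ∖ U = {θ} — both open, so U is clopen.
  U = {δ, ε, ζ, η, θ}, X ∖ U = ∅ — both open, so U is clopen.
Nontrivial clopen(s) exist: e.g. {δ, ε, ζ, η}. So (X, τ) is disconnected.
Compute connected components by grouping points that agree on all clopens:
  component: {θ}
  component: {δ, ε, ζ, η}


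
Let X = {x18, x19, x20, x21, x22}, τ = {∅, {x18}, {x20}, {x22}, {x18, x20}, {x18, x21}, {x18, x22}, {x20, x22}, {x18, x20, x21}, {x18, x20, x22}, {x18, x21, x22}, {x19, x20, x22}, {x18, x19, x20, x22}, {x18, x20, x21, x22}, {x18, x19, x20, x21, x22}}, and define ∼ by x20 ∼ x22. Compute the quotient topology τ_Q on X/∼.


X/∼ = {[x18], [x19], [x20=x22], [x21]}; |τ_Q| = 9.

Equivalence classes: [x18], [x19], [x20=x22], [x21].
Quotient map π: X → X/∼ sends x18 ↦ [x18], x19 ↦ [x19], x20 ↦ [x20=x22], x21 ↦ [x21], x22 ↦ [x20=x22].
For each subset V ⊆ X/∼, compute π^{-1}(V) ⊆ X and check whether π^{-1}(V) ∈ τ. V is open in τ_Q iff π^{-1}(V) ∈ τ.
  V = {}: π^{-1}(V) = ∅ ∈ τ ✓.
  V = {[x18]}: π^{-1}(V) = {x18} ∈ τ ✓.
  V = {[x19]}: π^{-1}(V) = {x19} ∉ τ ✗.
  V = {[x18], [x19]}: π^{-1}(V) = {x18, x19} ∉ τ ✗.
  V = {[x20=x22]}: π^{-1}(V) = {x20, x22} ∈ τ ✓.
  V = {[x18], [x20=x22]}: π^{-1}(V) = {x18, x20, x22} ∈ τ ✓.
  V = {[x19], [x20=x22]}: π^{-1}(V) = {x19, x20, x22} ∈ τ ✓.
  V = {[x18], [x19], [x20=x22]}: π^{-1}(V) = {x18, x19, x20, x22} ∈ τ ✓.
  V = {[x21]}: π^{-1}(V) = {x21} ∉ τ ✗.
  V = {[x18], [x21]}: π^{-1}(V) = {x18, x21} ∈ τ ✓.
  V = {[x19], [x21]}: π^{-1}(V) = {x19, x21} ∉ τ ✗.
  V = {[x18], [x19], [x21]}: π^{-1}(V) = {x18, x19, x21} ∉ τ ✗.
  V = {[x20=x22], [x21]}: π^{-1}(V) = {x20, x21, x22} ∉ τ ✗.
  V = {[x18], [x20=x22], [x21]}: π^{-1}(V) = {x18, x20, x21, x22} ∈ τ ✓.
  V = {[x19], [x20=x22], [x21]}: π^{-1}(V) = {x19, x20, x21, x22} ∉ τ ✗.
  V = {[x18], [x19], [x20=x22], [x21]}: π^{-1}(V) = {x18, x19, x20, x21, x22} ∈ τ ✓.
Open sets in the quotient: τ_Q = {{}, {[x18]}, {[x20=x22]}, {[x18], [x20=x22]}, {[x19], [x20=x22]}, {[x18], [x19], [x20=x22]}, {[x18], [x21]}, {[x18], [x20=x22], [x21]}, {[x18], [x19], [x20=x22], [x21]}} (9 elements).


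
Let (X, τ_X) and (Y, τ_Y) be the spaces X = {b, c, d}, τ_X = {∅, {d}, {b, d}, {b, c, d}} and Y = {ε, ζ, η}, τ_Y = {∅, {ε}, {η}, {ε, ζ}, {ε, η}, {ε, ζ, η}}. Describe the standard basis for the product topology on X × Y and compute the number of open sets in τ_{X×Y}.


Basis B = {∅ × ∅, {d} × {ε}, {d} × {η}, {b, d} × {ε}, {b, d} × {η}, {d} × {ε, ζ}, {d} × {ε, η}, {b, c, d} × {ε}, {b, c, d} × {η}, {d} × {ε, ζ, η}, {b, d} × {ε, ζ}, {b, d} × {ε, η}, {b, d} × {ε, ζ, η}, {b, c, d} × {ε, ζ}, {b, c, d} × {ε, η}, {b, c, d} × {ε, ζ, η}}; |τ_{X×Y}| = 40.

Enumerate products U × V with U ∈ τ_X, V ∈ τ_Y (deduplicated):
  ∅ × ∅ = {} (∅)
  {d} × {ε} = {(d,ε)}
  {d} × {η} = {(d,η)}
  {b, d} × {ε} = {(b,ε), (d,ε)}
  {b, d} × {η} = {(b,η), (d,η)}
  {d} × {ε, ζ} = {(d,ε), (d,ζ)}
  {d} × {ε, η} = {(d,ε), (d,η)}
  {b, c, d} × {ε} = {(b,ε), (c,ε), (d,ε)}
  {b, c, d} × {η} = {(b,η), (c,η), (d,η)}
  {d} × {ε, ζ, η} = {(d,ε), (d,ζ), (d,η)}
  {b, d} × {ε, ζ} = {(b,ε), (b,ζ), (d,ε), (d,ζ)}
  {b, d} × {ε, η} = {(b,ε), (b,η), (d,ε), (d,η)}
  {b, d} × {ε, ζ, η} = {(b,ε), (b,ζ), (b,η), (d,ε), (d,ζ), (d,η)}
  {b, c, d} × {ε, ζ} = {(b,ε), (b,ζ), (c,ε), (c,ζ), (d,ε), (d,ζ)}
  {b, c, d} × {ε, η} = {(b,ε), (b,η), (c,ε), (c,η), (d,ε), (d,η)}
  {b, c, d} × {ε, ζ, η} = {(b,ε), (b,ζ), (b,η), (c,ε), (c,ζ), (c,η), (d,ε), (d,ζ), (d,η)}
These 16 distinct sets form the basis B.
Close under arbitrary unions to get τ_{X×Y}; counting gives |τ_{X×Y}| = 40.


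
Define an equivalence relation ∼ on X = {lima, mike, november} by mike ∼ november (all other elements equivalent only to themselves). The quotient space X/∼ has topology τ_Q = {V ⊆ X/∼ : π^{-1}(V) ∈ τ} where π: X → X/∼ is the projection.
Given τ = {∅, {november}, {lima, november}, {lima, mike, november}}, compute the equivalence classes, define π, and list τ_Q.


X/∼ = {[lima], [mike=november]}; |τ_Q| = 2.

Equivalence classes: [lima], [mike=november].
Quotient map π: X → X/∼ sends lima ↦ [lima], mike ↦ [mike=november], november ↦ [mike=november].
For each subset V ⊆ X/∼, compute π^{-1}(V) ⊆ X and check whether π^{-1}(V) ∈ τ. V is open in τ_Q iff π^{-1}(V) ∈ τ.
  V = {}: π^{-1}(V) = ∅ ∈ τ ✓.
  V = {[lima]}: π^{-1}(V) = {lima} ∉ τ ✗.
  V = {[mike=november]}: π^{-1}(V) = {mike, november} ∉ τ ✗.
  V = {[lima], [mike=november]}: π^{-1}(V) = {lima, mike, november} ∈ τ ✓.
Open sets in the quotient: τ_Q = {{}, {[lima], [mike=november]}} (2 elements).


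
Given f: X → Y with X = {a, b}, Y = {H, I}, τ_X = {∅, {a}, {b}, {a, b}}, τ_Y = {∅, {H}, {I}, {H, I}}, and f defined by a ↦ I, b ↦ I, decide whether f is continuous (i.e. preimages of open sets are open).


f IS continuous.

Compute f^{-1}(U) for each U ∈ τ_Y:
  U = ∅: f^{-1}(U) = ∅ ∈ τ_X ✓.
  U = {H}: f^{-1}(U) = ∅ ∈ τ_X ✓.
  U = {I}: f^{-1}(U) = {a, b} ∈ τ_X ✓.
  U = {H, I}: f^{-1}(U) = {a, b} ∈ τ_X ✓.
Every preimage lies in τ_X, so f IS continuous.


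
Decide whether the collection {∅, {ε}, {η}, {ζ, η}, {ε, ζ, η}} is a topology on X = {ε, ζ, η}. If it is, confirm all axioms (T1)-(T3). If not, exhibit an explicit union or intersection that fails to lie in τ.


τ is NOT a topology on X.

Axiom (T1): ∅ ∈ τ? Yes; X ∈ τ? Yes.
Axiom (T2/T3): check pairwise unions and intersections of members of τ.
Counterexample for (T2): {ε} ∪ {η} = {ε, η} ∉ τ. Therefore τ is NOT a topology.


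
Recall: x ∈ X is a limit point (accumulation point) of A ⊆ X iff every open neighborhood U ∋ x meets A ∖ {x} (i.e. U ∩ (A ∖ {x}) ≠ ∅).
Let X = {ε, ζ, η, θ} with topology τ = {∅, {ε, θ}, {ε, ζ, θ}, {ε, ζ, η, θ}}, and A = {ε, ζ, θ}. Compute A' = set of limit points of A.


A' = {ε, ζ, η, θ}

For each x ∈ X, list the open sets U ∈ τ with x ∈ U, then check whether U ∩ (A ∖ {x}) ≠ ∅ for every such U.
  x = ε: opens ∋ x are {ε, θ}, {ε, ζ, θ}, {ε, ζ, η, θ}; each meets A ∖ {ε}, so x IS a limit point.
  x = ζ: opens ∋ x are {ε, ζ, θ}, {ε, ζ, η, θ}; each meets A ∖ {ζ}, so x IS a limit point.
  x = η: opens ∋ x are {ε, ζ, η, θ}; each meets A ∖ {η}, so x IS a limit point.
  x = θ: opens ∋ x are {ε, θ}, {ε, ζ, θ}, {ε, ζ, η, θ}; each meets A ∖ {θ}, so x IS a limit point.
Collecting: A' = {ε, ζ, η, θ}.
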